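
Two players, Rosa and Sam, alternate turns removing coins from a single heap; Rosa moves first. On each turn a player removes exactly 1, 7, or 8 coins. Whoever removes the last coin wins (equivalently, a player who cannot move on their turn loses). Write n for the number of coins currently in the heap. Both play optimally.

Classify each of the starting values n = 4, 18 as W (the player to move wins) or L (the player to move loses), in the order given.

Build the W/L table. Terminal = L. A non-terminal position is W if it has a move to some L; otherwise it is L.
n=0: no move → L
n=1: W (go to 0, an L position)
n=2: L (sole option 1(W) is W)
n=3: W (go to 2, an L position)
n=4: L (sole option 3(W) is W)
n=5: W (go to 4, an L position)
n=6: L (sole option 5(W) is W)
n=7: W (go to 6, an L position)
n=8: W (go to 0, an L position)
n=9: W (go to 2, an L position)
n=10: W (go to 2, an L position)
n=11: W (go to 4, an L position)
n=12: W (go to 4, an L position)
n=13: W (go to 6, an L position)
n=14: W (go to 6, an L position)
n=15: L (options 14(W), 8(W), 7(W) are all W)
n=16: W (go to 15, an L position)
n=17: L (options 16(W), 10(W), 9(W) are all W)
n=18: W (go to 17, an L position)

4: L, 18: W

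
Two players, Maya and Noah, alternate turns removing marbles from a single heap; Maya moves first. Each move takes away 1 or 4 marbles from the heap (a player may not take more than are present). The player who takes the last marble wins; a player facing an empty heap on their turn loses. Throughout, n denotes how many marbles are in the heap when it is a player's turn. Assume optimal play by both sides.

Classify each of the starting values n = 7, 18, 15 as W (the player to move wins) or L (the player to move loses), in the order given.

Use the standard recursion: the mover loses at a terminal position; elsewhere, the mover wins exactly when some move hands the opponent an L position.
n=0: no move → L
n=1: W (go to 0, an L position)
n=2: L (sole option 1(W) is W)
n=3: W (go to 2, an L position)
n=4: W (go to 0, an L position)
n=5: L (options 4(W), 1(W) are all W)
n=6: W (go to 5, an L position)
n=7: L (options 6(W), 3(W) are all W)
n=8: W (go to 7, an L position)
n=9: W (go to 5, an L position)
n=10: L (options 9(W), 6(W) are all W)
n=11: W (go to 10, an L position)
n=12: L (options 11(W), 8(W) are all W)
n=13: W (go to 12, an L position)
n=14: W (go to 10, an L position)
n=15: L (options 14(W), 11(W) are all W)
n=16: W (go to 15, an L position)
n=17: L (options 16(W), 13(W) are all W)
n=18: W (go to 17, an L position)

7: L, 18: W, 15: L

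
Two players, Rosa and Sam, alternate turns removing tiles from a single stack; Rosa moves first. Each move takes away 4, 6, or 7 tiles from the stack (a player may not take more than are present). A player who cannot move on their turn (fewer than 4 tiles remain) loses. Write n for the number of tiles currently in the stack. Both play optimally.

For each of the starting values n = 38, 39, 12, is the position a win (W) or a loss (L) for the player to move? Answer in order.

Label each position W (a win for the player to move) or L (a loss). A position with no legal move is L; any other position is W exactly when some move reaches an L, and L when every move reaches a W.
n=0: no move → L
n=1: no move → L
n=2: no move → L
n=3: no move → L
n=4: W (go to 0, an L position)
n=5: W (go to 1, an L position)
n=6: W (go to 2, an L position)
n=7: W (go to 3, an L position)
n=8: W (go to 2, an L position)
n=9: W (go to 3, an L position)
n=10: W (go to 3, an L position)
n=11: L (options 7(W), 5(W), 4(W) are all W)
n=12: L (options 8(W), 6(W), 5(W) are all W)
n=13: L (options 9(W), 7(W), 6(W) are all W)
n=14: L (options 10(W), 8(W), 7(W) are all W)
n=15: W (go to 11, an L position)
n=16: W (go to 12, an L position)
n=17: W (go to 13, an L position)
n=18: W (go to 14, an L position)
n=19: W (go to 13, an L position)
n=20: W (go to 14, an L position)
n=21: W (go to 14, an L position)
n=22: L (options 18(W), 16(W), 15(W) are all W)
n=23: L (options 19(W), 17(W), 16(W) are all W)
n=24: L (options 20(W), 18(W), 17(W) are all W)
n=25: L (options 21(W), 19(W), 18(W) are all W)
n=26: W (go to 22, an L position)
n=27: W (go to 23, an L position)
n=28: W (go to 24, an L position)
n=29: W (go to 25, an L position)
n=30: W (go to 24, an L position)
n=31: W (go to 25, an L position)
n=32: W (go to 25, an L position)
n=33: L (options 29(W), 27(W), 26(W) are all W)
n=34: L (options 30(W), 28(W), 27(W) are all W)
n=35: L (options 31(W), 29(W), 28(W) are all W)
n=36: L (options 32(W), 30(W), 29(W) are all W)
n=37: W (go to 33, an L position)
n=38: W (go to 34, an L position)
n=39: W (go to 35, an L position)

38: W, 39: W, 12: L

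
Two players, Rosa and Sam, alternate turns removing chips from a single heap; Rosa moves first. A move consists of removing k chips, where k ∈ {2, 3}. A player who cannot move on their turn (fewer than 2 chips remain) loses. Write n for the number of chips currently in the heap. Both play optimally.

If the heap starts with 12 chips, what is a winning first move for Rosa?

Remove 2, leaving 10.

Build the W/L table. Terminal = L. A non-terminal position is W if it has a move to some L; otherwise it is L.
n=0: no move → L
n=1: no move → L
n=2: W (go to 0, an L position)
n=3: W (go to 1, an L position)
n=4: W (go to 1, an L position)
n=5: L (options 3(W), 2(W) are all W)
n=6: L (options 4(W), 3(W) are all W)
n=7: W (go to 5, an L position)
n=8: W (go to 6, an L position)
n=9: W (go to 6, an L position)
n=10: L (options 8(W), 7(W) are all W)
n=11: L (options 9(W), 8(W) are all W)
n=12: W (go to 10, an L position)
From 12, the L positions reachable in one move are: 10.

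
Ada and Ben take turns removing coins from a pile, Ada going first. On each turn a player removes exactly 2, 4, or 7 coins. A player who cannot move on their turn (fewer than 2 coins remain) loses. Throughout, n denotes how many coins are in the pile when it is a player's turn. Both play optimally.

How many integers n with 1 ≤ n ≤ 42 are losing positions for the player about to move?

Use the standard recursion: the mover loses at a terminal position; elsewhere, the mover wins exactly when some move hands the opponent an L position.
n=0: no move → L
n=1: no move → L
n=2: reaches L-position 0 → W
n=3: reaches L-position 1 → W
n=4: reaches L-position 0 → W
n=5: reaches L-position 1 → W
n=6: only reaches 4(W), 2(W), all W → L
n=7: reaches L-position 0 → W
n=8: reaches L-position 6 → W
n=9: only reaches 7(W), 5(W), 2(W), all W → L
n=10: reaches L-position 6 → W
n=11: reaches L-position 9 → W
n=12: only reaches 10(W), 8(W), 5(W), all W → L
n=13: reaches L-position 9 → W
n=14: reaches L-position 12 → W
n=15: only reaches 13(W), 11(W), 8(W), all W → L
n=16: reaches L-position 12 → W
n=17: reaches L-position 15 → W
n=18: only reaches 16(W), 14(W), 11(W), all W → L
n=19: reaches L-position 15 → W
n=20: reaches L-position 18 → W
n=21: only reaches 19(W), 17(W), 14(W), all W → L
n=22: reaches L-position 18 → W
n=23: reaches L-position 21 → W
n=24: only reaches 22(W), 20(W), 17(W), all W → L
n=25: reaches L-position 21 → W
n=26: reaches L-position 24 → W
n=27: only reaches 25(W), 23(W), 20(W), all W → L
n=28: reaches L-position 24 → W
n=29: reaches L-position 27 → W
n=30: only reaches 28(W), 26(W), 23(W), all W → L
n=31: reaches L-position 27 → W
n=32: reaches L-position 30 → W
n=33: only reaches 31(W), 29(W), 26(W), all W → L
n=34: reaches L-position 30 → W
n=35: reaches L-position 33 → W
n=36: only reaches 34(W), 32(W), 29(W), all W → L
n=37: reaches L-position 33 → W
n=38: reaches L-position 36 → W
n=39: only reaches 37(W), 35(W), 32(W), all W → L
n=40: reaches L-position 36 → W
n=41: reaches L-position 39 → W
n=42: only reaches 40(W), 38(W), 35(W), all W → L
L entries with 1 ≤ n ≤ 42 (n=0 is outside the asked range and is not counted): n = 1, 6, 9, 12, 15, 18, 21, 24, 27, 30, 33, 36, 39, 42; that makes 14.

14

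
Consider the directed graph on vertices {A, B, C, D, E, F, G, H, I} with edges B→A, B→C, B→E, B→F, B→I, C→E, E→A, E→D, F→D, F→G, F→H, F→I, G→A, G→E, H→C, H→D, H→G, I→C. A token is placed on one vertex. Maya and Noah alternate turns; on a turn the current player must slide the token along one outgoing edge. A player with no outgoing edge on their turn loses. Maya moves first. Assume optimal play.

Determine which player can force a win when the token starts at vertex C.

Use the standard recursion: the mover loses at a terminal position; elsewhere, the mover wins exactly when some move hands the opponent an L position.
Every edge goes from a vertex to one that appears earlier in the order D, A, E, G, C, H, I, F, B, so processing vertices in that order labels each vertex after all of its successors.
D: no outgoing edge → L
A: no outgoing edge → L
E: reaches L-position A → W
G: reaches L-position A → W
C: only reaches E(W), which is W → L
H: reaches L-position C → W
I: reaches L-position C → W
F: reaches L-position D → W
B: reaches L-position C → W
Every move from C reaches a W position, so the mover loses.

Noah wins.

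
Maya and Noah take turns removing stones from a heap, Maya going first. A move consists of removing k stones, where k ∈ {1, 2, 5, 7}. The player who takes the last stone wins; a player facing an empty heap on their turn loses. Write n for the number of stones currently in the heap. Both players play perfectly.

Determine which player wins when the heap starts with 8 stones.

Maya wins.

Compute win/loss labels from the base case upward. A position with no move is L. Any other position is W if it can reach an L in one move, else L.
n=0: no move → L
n=1: can move to 0, which is L ⇒ W
n=2: can move to 0, which is L ⇒ W
n=3: moves to 2(W), 1(W); every one is W ⇒ L
n=4: can move to 3, which is L ⇒ W
n=5: can move to 3, which is L ⇒ W
n=6: moves to 5(W), 4(W), 1(W); every one is W ⇒ L
n=7: can move to 6, which is L ⇒ W
n=8: can move to 6, which is L ⇒ W
From 8 Maya can remove 2, leaving 6, reaching an L position.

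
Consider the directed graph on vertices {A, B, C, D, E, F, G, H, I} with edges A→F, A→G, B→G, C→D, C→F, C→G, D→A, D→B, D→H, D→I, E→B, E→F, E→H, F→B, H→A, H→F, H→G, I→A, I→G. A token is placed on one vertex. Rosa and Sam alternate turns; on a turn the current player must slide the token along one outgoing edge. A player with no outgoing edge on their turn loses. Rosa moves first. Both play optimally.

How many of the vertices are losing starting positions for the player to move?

3

Compute win/loss labels from the base case upward. A position with no move is L. Any other position is W if it can reach an L in one move, else L.
Every edge goes from a vertex to one that appears earlier in the order G, B, F, A, H, E, I, D, C, so processing vertices in that order labels each vertex after all of its successors.
G: no outgoing edge → L
B: can move to G, which is L ⇒ W
F: the only move is to B(W), a W ⇒ L
A: can move to F, which is L ⇒ W
H: can move to F, which is L ⇒ W
E: can move to F, which is L ⇒ W
I: can move to G, which is L ⇒ W
D: moves to I(W), H(W), A(W), B(W); every one is W ⇒ L
C: can move to D, which is L ⇒ W
The L vertices are D, F, G; that is 3 in all.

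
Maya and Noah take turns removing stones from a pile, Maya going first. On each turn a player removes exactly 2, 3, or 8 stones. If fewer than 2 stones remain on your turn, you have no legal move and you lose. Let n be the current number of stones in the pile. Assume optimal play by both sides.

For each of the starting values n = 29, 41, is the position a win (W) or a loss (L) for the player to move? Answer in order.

Compute win/loss labels from the base case upward. A position with no move is L. Any other position is W if it can reach an L in one move, else L.
n=0: no move → L
n=1: no move → L
n=2: can move to 0, which is L ⇒ W
n=3: can move to 1, which is L ⇒ W
n=4: can move to 1, which is L ⇒ W
n=5: moves to 3(W), 2(W); every one is W ⇒ L
n=6: moves to 4(W), 3(W); every one is W ⇒ L
n=7: can move to 5, which is L ⇒ W
n=8: can move to 6, which is L ⇒ W
n=9: can move to 6, which is L ⇒ W
n=10: moves to 8(W), 7(W), 2(W); every one is W ⇒ L
n=11: moves to 9(W), 8(W), 3(W); every one is W ⇒ L
n=12: can move to 10, which is L ⇒ W
n=13: can move to 11, which is L ⇒ W
n=14: can move to 11, which is L ⇒ W
n=15: moves to 13(W), 12(W), 7(W); every one is W ⇒ L
n=16: moves to 14(W), 13(W), 8(W); every one is W ⇒ L
n=17: can move to 15, which is L ⇒ W
n=18: can move to 16, which is L ⇒ W
n=19: can move to 16, which is L ⇒ W
n=20: moves to 18(W), 17(W), 12(W); every one is W ⇒ L
n=21: moves to 19(W), 18(W), 13(W); every one is W ⇒ L
n=22: can move to 20, which is L ⇒ W
n=23: can move to 21, which is L ⇒ W
n=24: can move to 21, which is L ⇒ W
n=25: moves to 23(W), 22(W), 17(W); every one is W ⇒ L
n=26: moves to 24(W), 23(W), 18(W); every one is W ⇒ L
n=27: can move to 25, which is L ⇒ W
n=28: can move to 26, which is L ⇒ W
n=29: can move to 26, which is L ⇒ W
n=30: moves to 28(W), 27(W), 22(W); every one is W ⇒ L
n=31: moves to 29(W), 28(W), 23(W); every one is W ⇒ L
n=32: can move to 30, which is L ⇒ W
n=33: can move to 31, which is L ⇒ W
n=34: can move to 31, which is L ⇒ W
n=35: moves to 33(W), 32(W), 27(W); every one is W ⇒ L
n=36: moves to 34(W), 33(W), 28(W); every one is W ⇒ L
n=37: can move to 35, which is L ⇒ W
n=38: can move to 36, which is L ⇒ W
n=39: can move to 36, which is L ⇒ W
n=40: moves to 38(W), 37(W), 32(W); every one is W ⇒ L
n=41: moves to 39(W), 38(W), 33(W); every one is W ⇒ L

29: W, 41: L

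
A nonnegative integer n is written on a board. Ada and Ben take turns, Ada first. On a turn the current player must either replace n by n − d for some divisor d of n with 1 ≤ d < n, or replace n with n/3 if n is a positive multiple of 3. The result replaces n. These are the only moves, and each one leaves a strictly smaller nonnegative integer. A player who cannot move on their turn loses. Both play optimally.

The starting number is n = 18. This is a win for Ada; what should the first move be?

Work bottom-up. With no move the player to move loses. Otherwise the position is W if at least one move leads to an L position for the opponent, and L if every move leads to a W.
n=0: no move → L
n=1: no move → L
n=2: →1(L), so W
n=3: →1(L), so W
n=4: →2(W), 3(W) — all W, so L
n=5: →4(L), so W
n=6: →4(L), so W
n=7: →6(W) only, which is W, so L
n=8: →4(L), so W
n=9: →3(W), 6(W), 8(W) — all W, so L
n=10: →9(L), so W
n=11: →10(W) only, which is W, so L
n=12: →4(L), so W
n=13: →12(W) only, which is W, so L
n=14: →7(L), so W
n=15: →5(W), 10(W), 12(W), 14(W) — all W, so L
n=16: →15(L), so W
n=17: →16(W) only, which is W, so L
n=18: →9(L), so W
From 18, the L positions reachable in one move are: 9, 15, 17. Any move reaching one of these is winning.

Move to 9.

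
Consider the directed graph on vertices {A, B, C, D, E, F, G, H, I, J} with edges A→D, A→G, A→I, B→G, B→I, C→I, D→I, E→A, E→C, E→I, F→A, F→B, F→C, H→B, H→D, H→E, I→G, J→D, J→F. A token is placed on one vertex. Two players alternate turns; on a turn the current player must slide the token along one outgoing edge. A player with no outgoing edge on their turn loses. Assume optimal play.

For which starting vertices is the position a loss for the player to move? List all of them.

Positions with no move are L. A position that does have a move is losing for the player to move precisely when every available move leads to a winning position for the opponent. Fill in the labels:
Every edge goes from a vertex to one that appears earlier in the order G, I, D, A, B, C, F, E, H, J, so processing vertices in that order labels each vertex after all of its successors.
G: no outgoing edge → L
I: W (go to G, an L position)
D: L (sole option I(W) is W)
A: W (go to D, an L position)
B: W (go to G, an L position)
C: L (sole option I(W) is W)
F: W (go to C, an L position)
E: W (go to C, an L position)
H: W (go to D, an L position)
J: W (go to D, an L position)
The losing starting vertices are exactly the entries labelled L in this table (3 of them).

C, D, G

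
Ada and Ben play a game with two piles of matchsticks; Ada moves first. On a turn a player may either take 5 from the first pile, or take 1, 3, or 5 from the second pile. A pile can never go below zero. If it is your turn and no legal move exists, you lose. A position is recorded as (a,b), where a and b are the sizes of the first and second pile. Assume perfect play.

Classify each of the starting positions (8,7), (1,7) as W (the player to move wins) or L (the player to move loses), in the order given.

Label each position W (a win for the player to move) or L (a loss). A position with no legal move is L; any other position is W exactly when some move reaches an L, and L when every move reaches a W.
No move ever increases a pile, so every position that can arise here has a ≤ 8 and b ≤ 7; it is enough to label the cells with 0 ≤ a ≤ 8 and 0 ≤ b ≤ 7.
Every move lowers a or b (never raises either), so fill the grid row by row in increasing a, and left to right within a row: each cell's successors are then already labelled.
      b=0  b=1  b=2  b=3  b=4  b=5  b=6  b=7
a=0:    L    W    L    W    L    W    L    W
a=1:    L    W    L    W    L    W    L    W
a=2:    L    W    L    W    L    W    L    W
a=3:    L    W    L    W    L    W    L    W
a=4:    L    W    L    W    L    W    L    W
a=5:    W    L    W    L    W    L    W    L
a=6:    W    L    W    L    W    L    W    L
a=7:    W    L    W    L    W    L    W    L
a=8:    W    L    W    L    W    L    W    L
Cells with no legal move (terminal, hence L): (0,0), (1,0), (2,0), (3,0), (4,0).
The remaining L cells, each justified by listing all of its moves:
(0,2): the only move is to (0,1)(W), a W ⇒ L
(0,4): moves to (0,3)(W), (0,1)(W); every one is W ⇒ L
(0,6): moves to (0,5)(W), (0,3)(W), (0,1)(W); every one is W ⇒ L
(1,2): the only move is to (1,1)(W), a W ⇒ L
(1,4): moves to (1,3)(W), (1,1)(W); every one is W ⇒ L
(1,6): moves to (1,5)(W), (1,3)(W), (1,1)(W); every one is W ⇒ L
(2,2): the only move is to (2,1)(W), a W ⇒ L
(2,4): moves to (2,3)(W), (2,1)(W); every one is W ⇒ L
(2,6): moves to (2,5)(W), (2,3)(W), (2,1)(W); every one is W ⇒ L
(3,2): the only move is to (3,1)(W), a W ⇒ L
(3,4): moves to (3,3)(W), (3,1)(W); every one is W ⇒ L
(3,6): moves to (3,5)(W), (3,3)(W), (3,1)(W); every one is W ⇒ L
(4,2): the only move is to (4,1)(W), a W ⇒ L
(4,4): moves to (4,3)(W), (4,1)(W); every one is W ⇒ L
(4,6): moves to (4,5)(W), (4,3)(W), (4,1)(W); every one is W ⇒ L
(5,1): moves to (0,1)(W), (5,0)(W); every one is W ⇒ L
(5,3): moves to (0,3)(W), (5,2)(W), (5,0)(W); every one is W ⇒ L
(5,5): moves to (0,5)(W), (5,4)(W), (5,2)(W), (5,0)(W); every one is W ⇒ L
(5,7): moves to (0,7)(W), (5,6)(W), (5,4)(W), (5,2)(W); every one is W ⇒ L
(6,1): moves to (1,1)(W), (6,0)(W); every one is W ⇒ L
(6,3): moves to (1,3)(W), (6,2)(W), (6,0)(W); every one is W ⇒ L
(6,5): moves to (1,5)(W), (6,4)(W), (6,2)(W), (6,0)(W); every one is W ⇒ L
(6,7): moves to (1,7)(W), (6,6)(W), (6,4)(W), (6,2)(W); every one is W ⇒ L
(7,1): moves to (2,1)(W), (7,0)(W); every one is W ⇒ L
(7,3): moves to (2,3)(W), (7,2)(W), (7,0)(W); every one is W ⇒ L
(7,5): moves to (2,5)(W), (7,4)(W), (7,2)(W), (7,0)(W); every one is W ⇒ L
(7,7): moves to (2,7)(W), (7,6)(W), (7,4)(W), (7,2)(W); every one is W ⇒ L
(8,1): moves to (3,1)(W), (8,0)(W); every one is W ⇒ L
(8,3): moves to (3,3)(W), (8,2)(W), (8,0)(W); every one is W ⇒ L
(8,5): moves to (3,5)(W), (8,4)(W), (8,2)(W), (8,0)(W); every one is W ⇒ L
(8,7): moves to (3,7)(W), (8,6)(W), (8,4)(W), (8,2)(W); every one is W ⇒ L
Every other cell has at least one move into one of the L cells above, so it is W.
(8,7): one of the L cells justified above, so L
(1,7): the move to (1,6) reaches an L cell, so W

(8,7): L, (1,7): W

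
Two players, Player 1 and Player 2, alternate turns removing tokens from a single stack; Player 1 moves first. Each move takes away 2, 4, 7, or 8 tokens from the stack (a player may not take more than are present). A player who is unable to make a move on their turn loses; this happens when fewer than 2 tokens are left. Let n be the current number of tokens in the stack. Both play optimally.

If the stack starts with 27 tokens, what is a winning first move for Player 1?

Remove 4, leaving 23.

Compute win/loss labels from the base case upward. A position with no move is L. Any other position is W if it can reach an L in one move, else L.
n=0: no move → L
n=1: no move → L
n=2: reaches L-position 0 → W
n=3: reaches L-position 1 → W
n=4: reaches L-position 0 → W
n=5: reaches L-position 1 → W
n=6: only reaches 4(W), 2(W), all W → L
n=7: reaches L-position 0 → W
n=8: reaches L-position 6 → W
n=9: reaches L-position 1 → W
n=10: reaches L-position 6 → W
n=11: only reaches 9(W), 7(W), 4(W), 3(W), all W → L
n=12: only reaches 10(W), 8(W), 5(W), 4(W), all W → L
n=13: reaches L-position 11 → W
n=14: reaches L-position 12 → W
n=15: reaches L-position 11 → W
n=16: reaches L-position 12 → W
n=17: only reaches 15(W), 13(W), 10(W), 9(W), all W → L
n=18: reaches L-position 11 → W
n=19: reaches L-position 17 → W
n=20: reaches L-position 12 → W
n=21: reaches L-position 17 → W
n=22: only reaches 20(W), 18(W), 15(W), 14(W), all W → L
n=23: only reaches 21(W), 19(W), 16(W), 15(W), all W → L
n=24: reaches L-position 22 → W
n=25: reaches L-position 23 → W
n=26: reaches L-position 22 → W
n=27: reaches L-position 23 → W
From 27, the L positions reachable in one move are: 23.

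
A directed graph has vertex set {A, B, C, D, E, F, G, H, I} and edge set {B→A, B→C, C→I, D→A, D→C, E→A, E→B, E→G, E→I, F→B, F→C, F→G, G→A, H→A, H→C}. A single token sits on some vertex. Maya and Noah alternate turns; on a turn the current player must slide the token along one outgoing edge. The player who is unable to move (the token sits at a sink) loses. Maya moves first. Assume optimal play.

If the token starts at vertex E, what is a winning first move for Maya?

Move to I.

Positions with no move are L. A position that does have a move is losing for the player to move precisely when every available move leads to a winning position for the opponent. Fill in the labels:
Every edge goes from a vertex to one that appears earlier in the order A, I, C, H, B, G, E, D, F, so processing vertices in that order labels each vertex after all of its successors.
A: no outgoing edge → L
I: no outgoing edge → L
C: →I(L), so W
H: →A(L), so W
B: →A(L), so W
G: →A(L), so W
E: →I(L), so W
D: →A(L), so W
F: →G(W), B(W), C(W) — all W, so L
From E, the L positions reachable in one move are: I, A. Any move reaching one of these is winning.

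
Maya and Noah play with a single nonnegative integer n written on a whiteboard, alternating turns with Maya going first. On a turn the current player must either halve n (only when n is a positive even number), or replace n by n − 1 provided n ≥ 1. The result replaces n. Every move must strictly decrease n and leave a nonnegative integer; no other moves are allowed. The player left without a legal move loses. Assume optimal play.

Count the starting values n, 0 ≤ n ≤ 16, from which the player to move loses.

8

Use the standard recursion: the mover loses at a terminal position; elsewhere, the mover wins exactly when some move hands the opponent an L position.
n=0: no move → L
n=1: can move to 0, which is L ⇒ W
n=2: the only move is to 1(W), a W ⇒ L
n=3: can move to 2, which is L ⇒ W
n=4: can move to 2, which is L ⇒ W
n=5: the only move is to 4(W), a W ⇒ L
n=6: can move to 5, which is L ⇒ W
n=7: the only move is to 6(W), a W ⇒ L
n=8: can move to 7, which is L ⇒ W
n=9: the only move is to 8(W), a W ⇒ L
n=10: can move to 5, which is L ⇒ W
n=11: the only move is to 10(W), a W ⇒ L
n=12: can move to 11, which is L ⇒ W
n=13: the only move is to 12(W), a W ⇒ L
n=14: can move to 7, which is L ⇒ W
n=15: the only move is to 14(W), a W ⇒ L
n=16: can move to 15, which is L ⇒ W
L entries with 0 ≤ n ≤ 16: n = 0, 2, 5, 7, 9, 11, 13, 15; that makes 8.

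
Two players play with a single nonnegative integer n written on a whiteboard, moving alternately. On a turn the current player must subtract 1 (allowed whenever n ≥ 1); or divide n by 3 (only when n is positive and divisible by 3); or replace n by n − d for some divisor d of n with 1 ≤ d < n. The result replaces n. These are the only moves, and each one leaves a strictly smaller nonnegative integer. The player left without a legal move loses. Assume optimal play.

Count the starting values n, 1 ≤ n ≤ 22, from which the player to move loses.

Build the W/L table. Terminal = L. A non-terminal position is W if it has a move to some L; otherwise it is L.
n=0: no move → L
n=1: W (go to 0, an L position)
n=2: L (sole option 1(W) is W)
n=3: W (go to 2, an L position)
n=4: W (go to 2, an L position)
n=5: L (sole option 4(W) is W)
n=6: W (go to 2, an L position)
n=7: L (sole option 6(W) is W)
n=8: W (go to 7, an L position)
n=9: L (options 3(W), 6(W), 8(W) are all W)
n=10: W (go to 5, an L position)
n=11: L (sole option 10(W) is W)
n=12: W (go to 9, an L position)
n=13: L (sole option 12(W) is W)
n=14: W (go to 7, an L position)
n=15: W (go to 5, an L position)
n=16: L (options 8(W), 12(W), 14(W), 15(W) are all W)
n=17: W (go to 16, an L position)
n=18: W (go to 9, an L position)
n=19: L (sole option 18(W) is W)
n=20: W (go to 16, an L position)
n=21: W (go to 7, an L position)
n=22: W (go to 11, an L position)
L entries with 1 ≤ n ≤ 22 (n=0 is outside the asked range and is not counted): n = 2, 5, 7, 9, 11, 13, 16, 19; that makes 8.

8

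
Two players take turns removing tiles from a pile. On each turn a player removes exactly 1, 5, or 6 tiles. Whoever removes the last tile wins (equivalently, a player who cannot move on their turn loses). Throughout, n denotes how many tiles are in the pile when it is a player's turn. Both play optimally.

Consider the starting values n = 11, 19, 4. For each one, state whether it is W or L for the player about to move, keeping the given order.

11: L, 19: W, 4: L

Classify positions by backward induction: terminal positions (no move available) are L. From any other position, the mover wins iff some move reaches an L.
n=0: no move → L
n=1: can move to 0, which is L ⇒ W
n=2: the only move is to 1(W), a W ⇒ L
n=3: can move to 2, which is L ⇒ W
n=4: the only move is to 3(W), a W ⇒ L
n=5: can move to 4, which is L ⇒ W
n=6: can move to 0, which is L ⇒ W
n=7: can move to 2, which is L ⇒ W
n=8: can move to 2, which is L ⇒ W
n=9: can move to 4, which is L ⇒ W
n=10: can move to 4, which is L ⇒ W
n=11: moves to 10(W), 6(W), 5(W); every one is W ⇒ L
n=12: can move to 11, which is L ⇒ W
n=13: moves to 12(W), 8(W), 7(W); every one is W ⇒ L
n=14: can move to 13, which is L ⇒ W
n=15: moves to 14(W), 10(W), 9(W); every one is W ⇒ L
n=16: can move to 15, which is L ⇒ W
n=17: can move to 11, which is L ⇒ W
n=18: can move to 13, which is L ⇒ W
n=19: can move to 13, which is L ⇒ W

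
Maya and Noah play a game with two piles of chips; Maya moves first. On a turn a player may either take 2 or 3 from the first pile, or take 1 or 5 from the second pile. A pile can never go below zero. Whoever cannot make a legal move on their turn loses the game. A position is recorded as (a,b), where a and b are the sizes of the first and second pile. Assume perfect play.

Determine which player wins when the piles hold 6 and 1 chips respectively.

Work bottom-up. With no move the player to move loses. Otherwise the position is W if at least one move leads to an L position for the opponent, and L if every move leads to a W.
No move ever increases a pile, so every position that can arise here has a ≤ 6 and b ≤ 1; it is enough to label the cells with 0 ≤ a ≤ 6 and 0 ≤ b ≤ 1.
Every move lowers a or b (never raises either), so fill the grid row by row in increasing a, and left to right within a row: each cell's successors are then already labelled.
      b=0  b=1
a=0:    L    W
a=1:    L    W
a=2:    W    L
a=3:    W    L
a=4:    W    W
a=5:    L    W
a=6:    L    W
Cells with no legal move (terminal, hence L): (0,0), (1,0).
The remaining L cells, each justified by listing all of its moves:
(2,1): moves to (0,1)(W), (2,0)(W); every one is W ⇒ L
(3,1): moves to (1,1)(W), (0,1)(W), (3,0)(W); every one is W ⇒ L
(5,0): moves to (3,0)(W), (2,0)(W); every one is W ⇒ L
(6,0): moves to (4,0)(W), (3,0)(W); every one is W ⇒ L
Every other cell has at least one move into one of the L cells above, so it is W.
The starting position (6,1) is W: Maya should move to (3,1), handing over an L position.

Maya wins.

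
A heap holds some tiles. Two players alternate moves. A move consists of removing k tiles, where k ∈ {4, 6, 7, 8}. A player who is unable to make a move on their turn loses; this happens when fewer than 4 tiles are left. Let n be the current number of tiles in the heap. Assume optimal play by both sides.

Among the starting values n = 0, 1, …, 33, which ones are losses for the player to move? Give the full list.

Compute win/loss labels from the base case upward. A position with no move is L. Any other position is W if it can reach an L in one move, else L.
n=0: no move → L
n=1: no move → L
n=2: no move → L
n=3: no move → L
n=4: W (go to 0, an L position)
n=5: W (go to 1, an L position)
n=6: W (go to 2, an L position)
n=7: W (go to 3, an L position)
n=8: W (go to 2, an L position)
n=9: W (go to 3, an L position)
n=10: W (go to 3, an L position)
n=11: W (go to 3, an L position)
n=12: L (options 8(W), 6(W), 5(W), 4(W) are all W)
n=13: L (options 9(W), 7(W), 6(W), 5(W) are all W)
n=14: L (options 10(W), 8(W), 7(W), 6(W) are all W)
n=15: L (options 11(W), 9(W), 8(W), 7(W) are all W)
n=16: W (go to 12, an L position)
n=17: W (go to 13, an L position)
n=18: W (go to 14, an L position)
n=19: W (go to 15, an L position)
n=20: W (go to 14, an L position)
n=21: W (go to 15, an L position)
n=22: W (go to 15, an L position)
n=23: W (go to 15, an L position)
n=24: L (options 20(W), 18(W), 17(W), 16(W) are all W)
n=25: L (options 21(W), 19(W), 18(W), 17(W) are all W)
n=26: L (options 22(W), 20(W), 19(W), 18(W) are all W)
n=27: L (options 23(W), 21(W), 20(W), 19(W) are all W)
n=28: W (go to 24, an L position)
n=29: W (go to 25, an L position)
n=30: W (go to 26, an L position)
n=31: W (go to 27, an L position)
n=32: W (go to 26, an L position)
n=33: W (go to 27, an L position)
The losing starting values of n are exactly the entries labelled L in this table (12 of them).

0, 1, 2, 3, 12, 13, 14, 15, 24, 25, 26, 27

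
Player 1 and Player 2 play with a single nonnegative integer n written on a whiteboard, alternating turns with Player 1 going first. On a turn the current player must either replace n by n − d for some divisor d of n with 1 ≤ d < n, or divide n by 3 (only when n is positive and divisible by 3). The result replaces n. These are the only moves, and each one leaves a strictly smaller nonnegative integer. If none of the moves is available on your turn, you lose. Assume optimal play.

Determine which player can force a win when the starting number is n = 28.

Positions with no move are L. A position that does have a move is losing for the player to move precisely when every available move leads to a winning position for the opponent. Fill in the labels:
n=0: no move → L
n=1: no move → L
n=2: can move to 1, which is L ⇒ W
n=3: can move to 1, which is L ⇒ W
n=4: moves to 2(W), 3(W); every one is W ⇒ L
n=5: can move to 4, which is L ⇒ W
n=6: can move to 4, which is L ⇒ W
n=7: the only move is to 6(W), a W ⇒ L
n=8: can move to 4, which is L ⇒ W
n=9: moves to 3(W), 6(W), 8(W); every one is W ⇒ L
n=10: can move to 9, which is L ⇒ W
n=11: the only move is to 10(W), a W ⇒ L
n=12: can move to 4, which is L ⇒ W
n=13: the only move is to 12(W), a W ⇒ L
n=14: can move to 7, which is L ⇒ W
n=15: moves to 5(W), 10(W), 12(W), 14(W); every one is W ⇒ L
n=16: can move to 15, which is L ⇒ W
n=17: the only move is to 16(W), a W ⇒ L
n=18: can move to 9, which is L ⇒ W
n=19: the only move is to 18(W), a W ⇒ L
n=20: can move to 15, which is L ⇒ W
n=21: can move to 7, which is L ⇒ W
n=22: can move to 11, which is L ⇒ W
n=23: the only move is to 22(W), a W ⇒ L
n=24: can move to 23, which is L ⇒ W
n=25: moves to 20(W), 24(W); every one is W ⇒ L
n=26: can move to 13, which is L ⇒ W
n=27: can move to 9, which is L ⇒ W
n=28: moves to 14(W), 21(W), 24(W), 26(W), 27(W); every one is W ⇒ L
Every move from 28 reaches a W position, so the mover loses.

Player 2 wins.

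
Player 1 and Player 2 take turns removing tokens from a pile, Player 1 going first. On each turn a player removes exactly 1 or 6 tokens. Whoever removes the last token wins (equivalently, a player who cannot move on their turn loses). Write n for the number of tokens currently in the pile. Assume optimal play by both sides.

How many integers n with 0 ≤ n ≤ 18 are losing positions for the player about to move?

9

Classify positions by backward induction: terminal positions (no move available) are L. From any other position, the mover wins iff some move reaches an L.
n=0: no move → L
n=1: can move to 0, which is L ⇒ W
n=2: the only move is to 1(W), a W ⇒ L
n=3: can move to 2, which is L ⇒ W
n=4: the only move is to 3(W), a W ⇒ L
n=5: can move to 4, which is L ⇒ W
n=6: can move to 0, which is L ⇒ W
n=7: moves to 6(W), 1(W); every one is W ⇒ L
n=8: can move to 7, which is L ⇒ W
n=9: moves to 8(W), 3(W); every one is W ⇒ L
n=10: can move to 9, which is L ⇒ W
n=11: moves to 10(W), 5(W); every one is W ⇒ L
n=12: can move to 11, which is L ⇒ W
n=13: can move to 7, which is L ⇒ W
n=14: moves to 13(W), 8(W); every one is W ⇒ L
n=15: can move to 14, which is L ⇒ W
n=16: moves to 15(W), 10(W); every one is W ⇒ L
n=17: can move to 16, which is L ⇒ W
n=18: moves to 17(W), 12(W); every one is W ⇒ L
L entries with 0 ≤ n ≤ 18: n = 0, 2, 4, 7, 9, 11, 14, 16, 18; that makes 9.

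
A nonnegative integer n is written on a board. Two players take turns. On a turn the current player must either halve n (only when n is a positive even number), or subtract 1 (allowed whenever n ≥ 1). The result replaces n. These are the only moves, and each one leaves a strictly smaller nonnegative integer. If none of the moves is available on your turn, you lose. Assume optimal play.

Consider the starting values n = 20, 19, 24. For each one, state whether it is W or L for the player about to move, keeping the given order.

Classify positions by backward induction: terminal positions (no move available) are L. From any other position, the mover wins iff some move reaches an L.
n=0: no move → L
n=1: reaches L-position 0 → W
n=2: only reaches 1(W), which is W → L
n=3: reaches L-position 2 → W
n=4: reaches L-position 2 → W
n=5: only reaches 4(W), which is W → L
n=6: reaches L-position 5 → W
n=7: only reaches 6(W), which is W → L
n=8: reaches L-position 7 → W
n=9: only reaches 8(W), which is W → L
n=10: reaches L-position 5 → W
n=11: only reaches 10(W), which is W → L
n=12: reaches L-position 11 → W
n=13: only reaches 12(W), which is W → L
n=14: reaches L-position 7 → W
n=15: only reaches 14(W), which is W → L
n=16: reaches L-position 15 → W
n=17: only reaches 16(W), which is W → L
n=18: reaches L-position 9 → W
n=19: only reaches 18(W), which is W → L
n=20: reaches L-position 19 → W
n=21: only reaches 20(W), which is W → L
n=22: reaches L-position 11 → W
n=23: only reaches 22(W), which is W → L
n=24: reaches L-position 23 → W

20: W, 19: L, 24: W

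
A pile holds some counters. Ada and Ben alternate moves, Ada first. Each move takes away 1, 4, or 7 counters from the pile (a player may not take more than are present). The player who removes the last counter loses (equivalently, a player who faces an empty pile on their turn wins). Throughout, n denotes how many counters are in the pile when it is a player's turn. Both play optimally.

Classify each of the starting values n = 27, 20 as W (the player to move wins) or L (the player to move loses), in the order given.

27: L, 20: W

Compute win/loss labels from the base case upward. A position with no move is W. Any other position is W if it can reach an L in one move, else L.
n=0: no move; the opponent has just taken the last counter and therefore loses → W
n=1: L (sole option 0(W) is W)
n=2: W (go to 1, an L position)
n=3: L (sole option 2(W) is W)
n=4: W (go to 3, an L position)
n=5: W (go to 1, an L position)
n=6: L (options 5(W), 2(W) are all W)
n=7: W (go to 6, an L position)
n=8: W (go to 1, an L position)
n=9: L (options 8(W), 5(W), 2(W) are all W)
n=10: W (go to 9, an L position)
n=11: L (options 10(W), 7(W), 4(W) are all W)
n=12: W (go to 11, an L position)
n=13: W (go to 9, an L position)
n=14: L (options 13(W), 10(W), 7(W) are all W)
n=15: W (go to 14, an L position)
n=16: W (go to 9, an L position)
n=17: L (options 16(W), 13(W), 10(W) are all W)
n=18: W (go to 17, an L position)
n=19: L (options 18(W), 15(W), 12(W) are all W)
n=20: W (go to 19, an L position)
n=21: W (go to 17, an L position)
n=22: L (options 21(W), 18(W), 15(W) are all W)
n=23: W (go to 22, an L position)
n=24: W (go to 17, an L position)
n=25: L (options 24(W), 21(W), 18(W) are all W)
n=26: W (go to 25, an L position)
n=27: L (options 26(W), 23(W), 20(W) are all W)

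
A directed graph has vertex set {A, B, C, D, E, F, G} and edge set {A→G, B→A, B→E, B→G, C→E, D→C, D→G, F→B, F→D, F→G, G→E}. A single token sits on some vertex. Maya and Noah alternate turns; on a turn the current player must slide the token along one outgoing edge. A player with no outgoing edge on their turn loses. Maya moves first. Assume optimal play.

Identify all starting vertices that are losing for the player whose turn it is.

Use the standard recursion: the mover loses at a terminal position; elsewhere, the mover wins exactly when some move hands the opponent an L position.
Every edge goes from a vertex to one that appears earlier in the order E, G, A, C, B, D, F, so processing vertices in that order labels each vertex after all of its successors.
E: no outgoing edge → L
G: can move to E, which is L ⇒ W
A: the only move is to G(W), a W ⇒ L
C: can move to E, which is L ⇒ W
B: can move to A, which is L ⇒ W
D: moves to C(W), G(W); every one is W ⇒ L
F: can move to D, which is L ⇒ W
Reading off the rows marked L gives the requested list; there are 3 such vertices.

A, D, E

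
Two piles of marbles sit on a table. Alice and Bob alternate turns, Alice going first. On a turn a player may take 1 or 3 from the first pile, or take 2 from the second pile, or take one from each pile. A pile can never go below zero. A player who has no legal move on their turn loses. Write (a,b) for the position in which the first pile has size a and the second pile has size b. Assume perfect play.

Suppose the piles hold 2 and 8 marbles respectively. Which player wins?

Work bottom-up. With no move the player to move loses. Otherwise the position is W if at least one move leads to an L position for the opponent, and L if every move leads to a W.
No move ever increases a pile, so every position that can arise here has a ≤ 2 and b ≤ 8; it is enough to label the cells with 0 ≤ a ≤ 2 and 0 ≤ b ≤ 8.
Every move lowers a or b (never raises either), so fill the grid row by row in increasing a, and left to right within a row: each cell's successors are then already labelled.
      b=0  b=1  b=2  b=3  b=4  b=5  b=6  b=7  b=8
a=0:    L    L    W    W    L    L    W    W    L
a=1:    W    W    W    L    W    W    W    L    W
a=2:    L    L    W    W    W    L    L    W    W
Cells with no legal move (terminal, hence L): (0,0), (0,1).
The remaining L cells, each justified by listing all of its moves:
(0,4): L (sole option (0,2)(W) is W)
(0,5): L (sole option (0,3)(W) is W)
(0,8): L (sole option (0,6)(W) is W)
(1,3): L (options (0,3)(W), (1,1)(W), (0,2)(W) are all W)
(1,7): L (options (0,7)(W), (1,5)(W), (0,6)(W) are all W)
(2,0): L (sole option (1,0)(W) is W)
(2,1): L (options (1,1)(W), (1,0)(W) are all W)
(2,5): L (options (1,5)(W), (2,3)(W), (1,4)(W) are all W)
(2,6): L (options (1,6)(W), (2,4)(W), (1,5)(W) are all W)
Every other cell has at least one move into one of the L cells above, so it is W.
From (2,8) Alice can move to (2,6), reaching an L position.

Alice wins.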